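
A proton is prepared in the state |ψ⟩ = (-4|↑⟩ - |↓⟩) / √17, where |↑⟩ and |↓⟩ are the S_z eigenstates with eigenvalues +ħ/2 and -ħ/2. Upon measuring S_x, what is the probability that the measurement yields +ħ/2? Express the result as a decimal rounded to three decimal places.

0.735

|+x⟩ = (|↑⟩ + |↓⟩)/√2, so ⟨+x|ψ⟩ = (-5) / (√2·√17).
P = |-5|² / 34 = 25/34.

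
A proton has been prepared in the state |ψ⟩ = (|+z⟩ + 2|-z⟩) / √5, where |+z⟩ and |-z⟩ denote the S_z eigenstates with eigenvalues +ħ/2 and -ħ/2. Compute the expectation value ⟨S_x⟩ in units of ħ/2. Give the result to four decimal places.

⟨σ_x⟩ = 2 Re(a* b)/(|a|²+|b|²) with a = 1, b = 2.
a* b = 2, so ⟨σ_x⟩ = 4/5.
⟨S_x⟩ = (ħ/2)·⟨σ_x⟩.

0.8000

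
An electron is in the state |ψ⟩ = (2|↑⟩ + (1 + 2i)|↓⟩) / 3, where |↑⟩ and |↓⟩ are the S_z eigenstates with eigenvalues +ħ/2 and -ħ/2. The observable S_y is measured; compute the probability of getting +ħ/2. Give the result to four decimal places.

|+y⟩ = (|↑⟩ + i|↓⟩)/√2, so ⟨+y|ψ⟩ = (4 - i) / (√2·3).
P = |4 - i|² / 18 = 17/18.

0.9444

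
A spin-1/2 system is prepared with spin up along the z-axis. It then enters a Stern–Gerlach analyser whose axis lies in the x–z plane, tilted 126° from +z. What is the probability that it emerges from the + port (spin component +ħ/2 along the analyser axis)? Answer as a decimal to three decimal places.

0.206

For spin-½, the probability of finding spin-up along an axis at angle θ to the initial spin direction is cos²(θ/2); spin-down is sin²(θ/2).
θ = 126°, so P = cos²(63°) ≈ 0.206.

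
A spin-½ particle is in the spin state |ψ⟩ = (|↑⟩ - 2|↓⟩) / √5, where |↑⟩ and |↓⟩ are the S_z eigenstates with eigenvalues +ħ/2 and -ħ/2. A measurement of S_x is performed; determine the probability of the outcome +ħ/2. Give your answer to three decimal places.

|+x⟩ = (|↑⟩ + |↓⟩)/√2, so ⟨+x|ψ⟩ = (-1) / (√2·√5).
P = |-1|² / 10 = 1/10.

0.100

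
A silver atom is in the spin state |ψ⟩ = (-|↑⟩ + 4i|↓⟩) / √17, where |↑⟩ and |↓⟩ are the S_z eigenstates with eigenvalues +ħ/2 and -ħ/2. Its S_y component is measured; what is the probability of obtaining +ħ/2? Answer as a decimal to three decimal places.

0.265

|+y⟩ = (|↑⟩ + i|↓⟩)/√2, so ⟨+y|ψ⟩ = (3) / (√2·√17).
P = |3|² / 34 = 9/34.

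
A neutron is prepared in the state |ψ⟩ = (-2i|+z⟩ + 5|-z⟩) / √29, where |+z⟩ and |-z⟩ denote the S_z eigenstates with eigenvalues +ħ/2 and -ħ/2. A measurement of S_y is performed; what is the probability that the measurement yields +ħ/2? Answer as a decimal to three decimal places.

0.845

|+y⟩ = (|+z⟩ + i|-z⟩)/√2, so ⟨+y|ψ⟩ = (-7i) / (√2·√29).
P = |-7i|² / 58 = 49/58.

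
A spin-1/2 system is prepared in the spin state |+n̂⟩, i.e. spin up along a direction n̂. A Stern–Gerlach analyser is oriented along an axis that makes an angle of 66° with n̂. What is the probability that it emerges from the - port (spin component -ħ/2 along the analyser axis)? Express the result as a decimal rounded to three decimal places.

0.297

For spin-½, the probability of finding spin-up along an axis at angle θ to the initial spin direction is cos²(θ/2); spin-down is sin²(θ/2).
θ = 66°, so P = sin²(33°) ≈ 0.297.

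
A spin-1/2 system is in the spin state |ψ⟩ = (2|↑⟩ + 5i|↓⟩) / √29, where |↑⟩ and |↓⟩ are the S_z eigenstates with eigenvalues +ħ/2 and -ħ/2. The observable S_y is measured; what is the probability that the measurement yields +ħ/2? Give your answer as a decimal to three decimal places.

|+y⟩ = (|↑⟩ + i|↓⟩)/√2, so ⟨+y|ψ⟩ = (7) / (√2·√29).
P = |7|² / 58 = 49/58.

0.845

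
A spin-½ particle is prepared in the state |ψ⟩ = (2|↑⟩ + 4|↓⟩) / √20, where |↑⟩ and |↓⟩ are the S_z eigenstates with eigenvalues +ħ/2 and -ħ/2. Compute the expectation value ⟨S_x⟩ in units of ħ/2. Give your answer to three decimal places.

⟨σ_x⟩ = 2 Re(a* b)/(|a|²+|b|²) with a = 2, b = 4.
a* b = 8, so ⟨σ_x⟩ = 16/20.
⟨S_x⟩ = (ħ/2)·⟨σ_x⟩.

0.800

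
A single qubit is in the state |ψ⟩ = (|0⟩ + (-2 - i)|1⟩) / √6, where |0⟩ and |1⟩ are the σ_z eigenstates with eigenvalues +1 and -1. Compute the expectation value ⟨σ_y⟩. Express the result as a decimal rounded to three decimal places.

-0.333

⟨σ_y⟩ = 2 Im(a* b)/(|a|²+|b|²) with a = 1, b = (-2 - i).
a* b = (-2 - i), so ⟨σ_y⟩ = -2/6.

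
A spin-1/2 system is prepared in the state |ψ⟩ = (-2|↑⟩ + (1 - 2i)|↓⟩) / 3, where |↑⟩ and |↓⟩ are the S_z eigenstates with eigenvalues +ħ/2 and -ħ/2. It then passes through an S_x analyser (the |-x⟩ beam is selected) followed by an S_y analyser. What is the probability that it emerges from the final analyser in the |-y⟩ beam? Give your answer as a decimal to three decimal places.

First analyser (S_x): P(|-x⟩) = |⟨-x|ψ⟩|² = 13/18.
After stage 1 the state is |-x⟩; P(|-y⟩) = |⟨-y|-x⟩|² = 1/2.
Joint probability = 13/18 × 1/2 = 0.361.

0.361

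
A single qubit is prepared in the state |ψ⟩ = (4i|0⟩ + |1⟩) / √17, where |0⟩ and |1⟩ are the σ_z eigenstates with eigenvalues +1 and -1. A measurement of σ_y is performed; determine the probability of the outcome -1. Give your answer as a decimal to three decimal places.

0.735

|-y⟩ = (|0⟩ - i|1⟩)/√2, so ⟨-y|ψ⟩ = (5i) / (√2·√17).
P = |5i|² / 34 = 25/34.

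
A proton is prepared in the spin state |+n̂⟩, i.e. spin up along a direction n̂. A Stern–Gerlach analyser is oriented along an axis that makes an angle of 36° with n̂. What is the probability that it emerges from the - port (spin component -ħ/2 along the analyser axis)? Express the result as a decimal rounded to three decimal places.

0.095

For spin-½, the probability of finding spin-up along an axis at angle θ to the initial spin direction is cos²(θ/2); spin-down is sin²(θ/2).
θ = 36°, so P = sin²(18°) ≈ 0.095.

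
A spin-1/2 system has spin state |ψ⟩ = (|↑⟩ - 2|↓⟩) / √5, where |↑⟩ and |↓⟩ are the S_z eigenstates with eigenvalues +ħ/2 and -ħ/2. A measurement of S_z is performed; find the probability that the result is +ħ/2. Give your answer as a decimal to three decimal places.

The +ħ/2 outcome corresponds to |↑⟩. Its amplitude in |ψ⟩ is 1/√5.
P = |1|² / 5 = 1/5.

0.200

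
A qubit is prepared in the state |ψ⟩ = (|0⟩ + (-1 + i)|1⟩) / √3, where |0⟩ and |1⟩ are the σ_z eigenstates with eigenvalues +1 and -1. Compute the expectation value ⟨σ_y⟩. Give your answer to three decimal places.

0.667

⟨σ_y⟩ = 2 Im(a* b)/(|a|²+|b|²) with a = 1, b = (-1 + i).
a* b = (-1 + i), so ⟨σ_y⟩ = 2/3.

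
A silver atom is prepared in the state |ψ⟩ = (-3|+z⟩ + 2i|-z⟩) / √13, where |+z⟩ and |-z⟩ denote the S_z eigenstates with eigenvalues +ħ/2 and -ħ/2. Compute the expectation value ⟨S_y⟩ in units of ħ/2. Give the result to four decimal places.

-0.9231

⟨σ_y⟩ = 2 Im(a* b)/(|a|²+|b|²) with a = -3, b = 2i.
a* b = -6i, so ⟨σ_y⟩ = -12/13.
⟨S_y⟩ = (ħ/2)·⟨σ_y⟩.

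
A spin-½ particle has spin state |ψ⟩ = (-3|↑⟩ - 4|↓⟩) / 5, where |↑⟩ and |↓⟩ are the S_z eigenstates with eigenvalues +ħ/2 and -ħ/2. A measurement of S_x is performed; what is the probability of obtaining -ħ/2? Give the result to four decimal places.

0.0200

|-x⟩ = (|↑⟩ - |↓⟩)/√2, so ⟨-x|ψ⟩ = (1) / (√2·5).
P = |1|² / 50 = 1/50.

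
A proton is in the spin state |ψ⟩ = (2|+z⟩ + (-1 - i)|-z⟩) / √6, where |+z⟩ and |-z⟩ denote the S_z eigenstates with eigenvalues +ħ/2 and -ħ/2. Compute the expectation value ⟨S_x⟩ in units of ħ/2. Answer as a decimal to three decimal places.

⟨σ_x⟩ = 2 Re(a* b)/(|a|²+|b|²) with a = 2, b = (-1 - i).
a* b = (-2 - 2i), so ⟨σ_x⟩ = -4/6.
⟨S_x⟩ = (ħ/2)·⟨σ_x⟩.

-0.667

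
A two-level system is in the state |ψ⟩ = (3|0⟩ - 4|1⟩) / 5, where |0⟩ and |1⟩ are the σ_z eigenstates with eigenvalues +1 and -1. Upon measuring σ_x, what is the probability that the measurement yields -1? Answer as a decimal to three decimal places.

|-x⟩ = (|0⟩ - |1⟩)/√2, so ⟨-x|ψ⟩ = (7) / (√2·5).
P = |7|² / 50 = 49/50.

0.980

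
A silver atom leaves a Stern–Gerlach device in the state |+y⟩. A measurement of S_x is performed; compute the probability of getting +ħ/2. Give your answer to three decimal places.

In the S_z basis, |+y⟩ = (|↑⟩ + i|↓⟩)/√2 and |+x⟩ = (|↑⟩ + |↓⟩)/√2.
|⟨+x|+y⟩|² = 1/2.

0.500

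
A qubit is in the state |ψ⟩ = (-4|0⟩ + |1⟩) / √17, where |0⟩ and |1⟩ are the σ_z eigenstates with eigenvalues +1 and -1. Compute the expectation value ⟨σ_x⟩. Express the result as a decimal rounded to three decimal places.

-0.471

⟨σ_x⟩ = 2 Re(a* b)/(|a|²+|b|²) with a = -4, b = 1.
a* b = -4, so ⟨σ_x⟩ = -8/17.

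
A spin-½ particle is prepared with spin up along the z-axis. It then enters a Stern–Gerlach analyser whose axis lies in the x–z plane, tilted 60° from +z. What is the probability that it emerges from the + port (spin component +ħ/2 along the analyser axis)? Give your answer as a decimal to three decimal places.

For spin-½, the probability of finding spin-up along an axis at angle θ to the initial spin direction is cos²(θ/2); spin-down is sin²(θ/2).
θ = 60°, so P = cos²(30°) ≈ 0.750.

0.750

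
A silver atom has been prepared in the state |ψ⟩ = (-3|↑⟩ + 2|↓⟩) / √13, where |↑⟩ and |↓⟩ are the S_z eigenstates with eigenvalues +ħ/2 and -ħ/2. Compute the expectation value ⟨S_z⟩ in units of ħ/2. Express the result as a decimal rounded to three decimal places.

0.385

⟨σ_z⟩ = |a|² - |b|² divided by |a|²+|b|², with a, b the |↑⟩, |↓⟩ amplitudes.
= (9 - 4)/13 = 5/13.
⟨S_z⟩ = (ħ/2)·⟨σ_z⟩.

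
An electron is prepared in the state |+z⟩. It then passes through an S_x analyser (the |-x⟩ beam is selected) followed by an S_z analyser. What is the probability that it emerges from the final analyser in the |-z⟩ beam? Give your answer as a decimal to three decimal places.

First analyser (S_x): from |+z⟩, P(|-x⟩) = 1/2.
After stage 1 the state is |-x⟩; P(|-z⟩) = |⟨-z|-x⟩|² = 1/2.
Joint probability = 1/2 × 1/2 = 0.250.

0.250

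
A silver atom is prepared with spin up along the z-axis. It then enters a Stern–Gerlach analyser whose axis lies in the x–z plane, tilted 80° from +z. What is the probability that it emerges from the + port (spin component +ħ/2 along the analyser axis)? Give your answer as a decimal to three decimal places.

For spin-½, the probability of finding spin-up along an axis at angle θ to the initial spin direction is cos²(θ/2); spin-down is sin²(θ/2).
θ = 80°, so P = cos²(40°) ≈ 0.587.

0.587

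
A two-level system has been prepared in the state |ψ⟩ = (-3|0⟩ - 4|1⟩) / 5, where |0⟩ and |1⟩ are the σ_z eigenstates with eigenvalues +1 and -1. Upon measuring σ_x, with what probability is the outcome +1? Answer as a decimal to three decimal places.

|+x⟩ = (|0⟩ + |1⟩)/√2, so ⟨+x|ψ⟩ = (-7) / (√2·5).
P = |-7|² / 50 = 49/50.

0.980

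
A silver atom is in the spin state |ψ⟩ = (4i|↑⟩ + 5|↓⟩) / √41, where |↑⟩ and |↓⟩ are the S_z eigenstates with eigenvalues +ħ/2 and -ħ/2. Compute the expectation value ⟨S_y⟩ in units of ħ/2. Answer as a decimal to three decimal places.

-0.976

⟨σ_y⟩ = 2 Im(a* b)/(|a|²+|b|²) with a = 4i, b = 5.
a* b = -20i, so ⟨σ_y⟩ = -40/41.
⟨S_y⟩ = (ħ/2)·⟨σ_y⟩.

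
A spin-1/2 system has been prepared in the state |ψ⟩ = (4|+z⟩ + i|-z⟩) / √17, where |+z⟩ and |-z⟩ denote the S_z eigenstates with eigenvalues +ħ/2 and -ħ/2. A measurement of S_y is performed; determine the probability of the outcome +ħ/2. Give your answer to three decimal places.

0.735

|+y⟩ = (|+z⟩ + i|-z⟩)/√2, so ⟨+y|ψ⟩ = (5) / (√2·√17).
P = |5|² / 34 = 25/34.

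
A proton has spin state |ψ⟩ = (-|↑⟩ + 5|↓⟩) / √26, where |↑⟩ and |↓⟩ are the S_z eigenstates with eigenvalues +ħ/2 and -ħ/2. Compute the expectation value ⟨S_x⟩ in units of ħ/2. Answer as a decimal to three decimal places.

⟨σ_x⟩ = 2 Re(a* b)/(|a|²+|b|²) with a = -1, b = 5.
a* b = -5, so ⟨σ_x⟩ = -10/26.
⟨S_x⟩ = (ħ/2)·⟨σ_x⟩.

-0.385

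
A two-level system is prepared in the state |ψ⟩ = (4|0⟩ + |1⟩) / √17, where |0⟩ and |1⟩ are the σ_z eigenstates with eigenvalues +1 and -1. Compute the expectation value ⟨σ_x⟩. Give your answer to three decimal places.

0.471

⟨σ_x⟩ = 2 Re(a* b)/(|a|²+|b|²) with a = 4, b = 1.
a* b = 4, so ⟨σ_x⟩ = 8/17.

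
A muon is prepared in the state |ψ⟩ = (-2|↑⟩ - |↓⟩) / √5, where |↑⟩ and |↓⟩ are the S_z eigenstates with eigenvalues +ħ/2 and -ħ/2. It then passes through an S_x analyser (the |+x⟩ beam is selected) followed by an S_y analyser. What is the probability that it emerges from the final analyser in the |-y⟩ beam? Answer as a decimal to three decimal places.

0.450

First analyser (S_x): P(|+x⟩) = |⟨+x|ψ⟩|² = 9/10.
After stage 1 the state is |+x⟩; P(|-y⟩) = |⟨-y|+x⟩|² = 1/2.
Joint probability = 9/10 × 1/2 = 0.450.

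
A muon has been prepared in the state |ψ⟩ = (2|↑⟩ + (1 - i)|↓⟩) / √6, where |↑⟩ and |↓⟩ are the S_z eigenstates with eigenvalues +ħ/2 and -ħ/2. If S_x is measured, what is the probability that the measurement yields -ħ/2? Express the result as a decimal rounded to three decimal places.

|-x⟩ = (|↑⟩ - |↓⟩)/√2, so ⟨-x|ψ⟩ = (1 + i) / (√2·√6).
P = |1 + i|² / 12 = 2/12.

0.167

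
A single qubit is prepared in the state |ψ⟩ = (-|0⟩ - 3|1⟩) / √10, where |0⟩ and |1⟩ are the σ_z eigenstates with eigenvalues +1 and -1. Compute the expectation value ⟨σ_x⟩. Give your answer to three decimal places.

0.600

⟨σ_x⟩ = 2 Re(a* b)/(|a|²+|b|²) with a = -1, b = -3.
a* b = 3, so ⟨σ_x⟩ = 6/10.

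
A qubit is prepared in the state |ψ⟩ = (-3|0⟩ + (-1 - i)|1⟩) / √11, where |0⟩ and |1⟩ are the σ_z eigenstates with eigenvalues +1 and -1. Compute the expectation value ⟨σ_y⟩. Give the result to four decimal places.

⟨σ_y⟩ = 2 Im(a* b)/(|a|²+|b|²) with a = -3, b = (-1 - i).
a* b = (3 + 3i), so ⟨σ_y⟩ = 6/11.

0.5455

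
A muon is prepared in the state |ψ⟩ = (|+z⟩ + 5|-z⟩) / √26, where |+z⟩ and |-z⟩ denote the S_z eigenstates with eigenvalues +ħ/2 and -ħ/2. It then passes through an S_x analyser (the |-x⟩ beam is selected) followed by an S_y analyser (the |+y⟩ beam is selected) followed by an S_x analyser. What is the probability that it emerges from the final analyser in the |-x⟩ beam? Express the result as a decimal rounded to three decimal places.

0.077

First analyser (S_x): P(|-x⟩) = |⟨-x|ψ⟩|² = 16/52.
After stage 1 the state is |-x⟩; P(|+y⟩) = |⟨+y|-x⟩|² = 1/2.
After stage 2 the state is |+y⟩; P(|-x⟩) = |⟨-x|+y⟩|² = 1/2.
Joint probability = 16/52 × 1/2 × 1/2 = 0.077.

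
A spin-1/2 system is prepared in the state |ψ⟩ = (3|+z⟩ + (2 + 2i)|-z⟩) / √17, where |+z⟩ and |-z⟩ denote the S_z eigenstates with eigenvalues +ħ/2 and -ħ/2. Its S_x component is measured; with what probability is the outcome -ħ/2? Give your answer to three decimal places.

0.147

|-x⟩ = (|+z⟩ - |-z⟩)/√2, so ⟨-x|ψ⟩ = (1 - 2i) / (√2·√17).
P = |1 - 2i|² / 34 = 5/34.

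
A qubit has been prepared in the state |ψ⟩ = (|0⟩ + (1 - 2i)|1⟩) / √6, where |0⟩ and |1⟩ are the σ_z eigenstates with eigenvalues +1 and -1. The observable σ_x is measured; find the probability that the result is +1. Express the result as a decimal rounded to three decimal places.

|+x⟩ = (|0⟩ + |1⟩)/√2, so ⟨+x|ψ⟩ = (2 - 2i) / (√2·√6).
P = |2 - 2i|² / 12 = 8/12.

0.667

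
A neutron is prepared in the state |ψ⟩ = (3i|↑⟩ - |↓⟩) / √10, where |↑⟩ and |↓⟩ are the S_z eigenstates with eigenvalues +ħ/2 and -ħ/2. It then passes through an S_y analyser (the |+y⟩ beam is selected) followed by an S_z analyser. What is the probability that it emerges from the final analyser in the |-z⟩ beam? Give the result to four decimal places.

First analyser (S_y): P(|+y⟩) = |⟨+y|ψ⟩|² = 16/20.
After stage 1 the state is |+y⟩; P(|-z⟩) = |⟨-z|+y⟩|² = 1/2.
Joint probability = 16/20 × 1/2 = 0.4000.

0.4000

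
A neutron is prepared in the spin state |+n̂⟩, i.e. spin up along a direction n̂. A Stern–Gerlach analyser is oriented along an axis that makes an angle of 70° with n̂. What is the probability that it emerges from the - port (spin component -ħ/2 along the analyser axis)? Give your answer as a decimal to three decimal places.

0.329

For spin-½, the probability of finding spin-up along an axis at angle θ to the initial spin direction is cos²(θ/2); spin-down is sin²(θ/2).
θ = 70°, so P = sin²(35°) ≈ 0.329.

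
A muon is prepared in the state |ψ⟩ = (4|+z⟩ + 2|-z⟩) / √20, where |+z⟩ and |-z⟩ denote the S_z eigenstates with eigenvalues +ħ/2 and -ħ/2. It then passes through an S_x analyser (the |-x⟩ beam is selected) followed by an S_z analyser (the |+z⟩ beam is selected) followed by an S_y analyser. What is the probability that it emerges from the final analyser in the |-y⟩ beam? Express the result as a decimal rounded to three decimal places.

0.025

First analyser (S_x): P(|-x⟩) = |⟨-x|ψ⟩|² = 4/40.
After stage 1 the state is |-x⟩; P(|+z⟩) = |⟨+z|-x⟩|² = 1/2.
After stage 2 the state is |+z⟩; P(|-y⟩) = |⟨-y|+z⟩|² = 1/2.
Joint probability = 4/40 × 1/2 × 1/2 = 0.025.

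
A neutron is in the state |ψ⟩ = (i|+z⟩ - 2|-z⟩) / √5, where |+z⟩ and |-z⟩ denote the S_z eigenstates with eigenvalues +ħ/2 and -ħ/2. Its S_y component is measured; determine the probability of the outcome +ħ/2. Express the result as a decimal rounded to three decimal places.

|+y⟩ = (|+z⟩ + i|-z⟩)/√2, so ⟨+y|ψ⟩ = (3i) / (√2·√5).
P = |3i|² / 10 = 9/10.

0.900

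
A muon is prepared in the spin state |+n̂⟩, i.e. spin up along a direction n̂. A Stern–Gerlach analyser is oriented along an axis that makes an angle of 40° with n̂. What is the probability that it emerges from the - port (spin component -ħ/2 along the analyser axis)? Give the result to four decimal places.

0.1170

For spin-½, the probability of finding spin-up along an axis at angle θ to the initial spin direction is cos²(θ/2); spin-down is sin²(θ/2).
θ = 40°, so P = sin²(20°) ≈ 0.1170.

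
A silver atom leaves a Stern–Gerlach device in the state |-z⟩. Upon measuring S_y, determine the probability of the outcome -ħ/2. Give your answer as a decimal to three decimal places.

In the S_z basis, |-z⟩ = |↓⟩ and |-y⟩ = (|↑⟩ - i|↓⟩)/√2.
|⟨-y|-z⟩|² = 1/2.

0.500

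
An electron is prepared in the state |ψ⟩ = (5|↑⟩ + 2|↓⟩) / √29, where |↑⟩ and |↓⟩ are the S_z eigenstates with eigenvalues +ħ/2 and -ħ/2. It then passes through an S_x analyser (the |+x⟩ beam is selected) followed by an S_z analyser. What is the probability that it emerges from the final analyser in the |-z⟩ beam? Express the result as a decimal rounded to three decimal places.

0.422

First analyser (S_x): P(|+x⟩) = |⟨+x|ψ⟩|² = 49/58.
After stage 1 the state is |+x⟩; P(|-z⟩) = |⟨-z|+x⟩|² = 1/2.
Joint probability = 49/58 × 1/2 = 0.422.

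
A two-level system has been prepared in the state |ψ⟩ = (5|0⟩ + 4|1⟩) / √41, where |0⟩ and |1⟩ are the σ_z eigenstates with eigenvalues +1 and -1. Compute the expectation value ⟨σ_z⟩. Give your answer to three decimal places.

⟨σ_z⟩ = |a|² - |b|² divided by |a|²+|b|², with a, b the |0⟩, |1⟩ amplitudes.
= (25 - 16)/41 = 9/41.

0.220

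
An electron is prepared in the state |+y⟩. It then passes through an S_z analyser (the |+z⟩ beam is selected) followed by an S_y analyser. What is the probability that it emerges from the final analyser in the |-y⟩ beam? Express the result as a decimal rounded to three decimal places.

First analyser (S_z): from |+y⟩, P(|+z⟩) = 1/2.
After stage 1 the state is |+z⟩; P(|-y⟩) = |⟨-y|+z⟩|² = 1/2.
Joint probability = 1/2 × 1/2 = 0.250.

0.250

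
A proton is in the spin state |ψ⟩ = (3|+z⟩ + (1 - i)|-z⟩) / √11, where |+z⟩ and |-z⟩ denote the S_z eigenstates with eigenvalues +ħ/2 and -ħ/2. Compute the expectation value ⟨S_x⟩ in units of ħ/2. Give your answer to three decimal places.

0.545

⟨σ_x⟩ = 2 Re(a* b)/(|a|²+|b|²) with a = 3, b = (1 - i).
a* b = (3 - 3i), so ⟨σ_x⟩ = 6/11.
⟨S_x⟩ = (ħ/2)·⟨σ_x⟩.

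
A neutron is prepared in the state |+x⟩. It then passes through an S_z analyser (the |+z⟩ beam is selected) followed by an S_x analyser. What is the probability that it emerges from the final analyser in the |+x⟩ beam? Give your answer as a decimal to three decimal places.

First analyser (S_z): from |+x⟩, P(|+z⟩) = 1/2.
After stage 1 the state is |+z⟩; P(|+x⟩) = |⟨+x|+z⟩|² = 1/2.
Joint probability = 1/2 × 1/2 = 0.250.

0.250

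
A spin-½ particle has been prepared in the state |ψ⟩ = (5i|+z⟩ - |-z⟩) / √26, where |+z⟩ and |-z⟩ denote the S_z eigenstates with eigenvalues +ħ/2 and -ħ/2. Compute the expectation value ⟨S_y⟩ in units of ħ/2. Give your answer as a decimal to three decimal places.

0.385

⟨σ_y⟩ = 2 Im(a* b)/(|a|²+|b|²) with a = 5i, b = -1.
a* b = 5i, so ⟨σ_y⟩ = 10/26.
⟨S_y⟩ = (ħ/2)·⟨σ_y⟩.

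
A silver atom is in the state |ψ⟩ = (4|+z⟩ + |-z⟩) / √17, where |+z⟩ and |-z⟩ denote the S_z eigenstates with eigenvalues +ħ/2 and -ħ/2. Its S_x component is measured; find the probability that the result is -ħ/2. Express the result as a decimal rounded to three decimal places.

|-x⟩ = (|+z⟩ - |-z⟩)/√2, so ⟨-x|ψ⟩ = (3) / (√2·√17).
P = |3|² / 34 = 9/34.

0.265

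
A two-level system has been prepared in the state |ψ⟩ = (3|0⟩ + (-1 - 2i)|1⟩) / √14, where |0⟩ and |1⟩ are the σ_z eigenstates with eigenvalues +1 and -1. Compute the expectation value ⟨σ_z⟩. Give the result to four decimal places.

⟨σ_z⟩ = |a|² - |b|² divided by |a|²+|b|², with a, b the |0⟩, |1⟩ amplitudes.
= (9 - 5)/14 = 4/14.

0.2857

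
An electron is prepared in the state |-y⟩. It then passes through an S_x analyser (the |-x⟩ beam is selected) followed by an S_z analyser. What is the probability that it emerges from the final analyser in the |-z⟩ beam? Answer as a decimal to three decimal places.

First analyser (S_x): from |-y⟩, P(|-x⟩) = 1/2.
After stage 1 the state is |-x⟩; P(|-z⟩) = |⟨-z|-x⟩|² = 1/2.
Joint probability = 1/2 × 1/2 = 0.250.

0.250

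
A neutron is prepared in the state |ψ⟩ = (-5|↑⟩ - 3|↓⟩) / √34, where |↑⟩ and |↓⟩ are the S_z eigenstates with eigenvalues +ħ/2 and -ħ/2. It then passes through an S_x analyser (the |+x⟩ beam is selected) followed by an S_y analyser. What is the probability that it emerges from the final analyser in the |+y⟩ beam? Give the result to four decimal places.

0.4706

First analyser (S_x): P(|+x⟩) = |⟨+x|ψ⟩|² = 64/68.
After stage 1 the state is |+x⟩; P(|+y⟩) = |⟨+y|+x⟩|² = 1/2.
Joint probability = 64/68 × 1/2 = 0.4706.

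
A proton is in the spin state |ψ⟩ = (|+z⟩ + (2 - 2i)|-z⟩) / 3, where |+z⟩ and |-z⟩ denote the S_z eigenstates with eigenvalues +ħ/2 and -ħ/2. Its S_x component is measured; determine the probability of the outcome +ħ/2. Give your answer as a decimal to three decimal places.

0.722

|+x⟩ = (|+z⟩ + |-z⟩)/√2, so ⟨+x|ψ⟩ = (3 - 2i) / (√2·3).
P = |3 - 2i|² / 18 = 13/18.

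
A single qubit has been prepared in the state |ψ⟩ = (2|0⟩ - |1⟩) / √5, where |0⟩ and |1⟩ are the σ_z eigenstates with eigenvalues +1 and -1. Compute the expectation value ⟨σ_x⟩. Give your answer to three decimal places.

⟨σ_x⟩ = 2 Re(a* b)/(|a|²+|b|²) with a = 2, b = -1.
a* b = -2, so ⟨σ_x⟩ = -4/5.

-0.800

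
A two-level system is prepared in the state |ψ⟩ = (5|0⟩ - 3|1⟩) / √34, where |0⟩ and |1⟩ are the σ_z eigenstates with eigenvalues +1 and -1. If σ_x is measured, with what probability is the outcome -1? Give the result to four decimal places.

|-x⟩ = (|0⟩ - |1⟩)/√2, so ⟨-x|ψ⟩ = (8) / (√2·√34).
P = |8|² / 68 = 64/68.

0.9412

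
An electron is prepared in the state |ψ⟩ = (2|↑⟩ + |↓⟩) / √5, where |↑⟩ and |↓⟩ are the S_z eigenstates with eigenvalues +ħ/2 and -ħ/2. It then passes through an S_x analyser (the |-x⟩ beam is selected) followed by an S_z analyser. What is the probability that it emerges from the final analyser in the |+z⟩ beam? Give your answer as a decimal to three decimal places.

First analyser (S_x): P(|-x⟩) = |⟨-x|ψ⟩|² = 1/10.
After stage 1 the state is |-x⟩; P(|+z⟩) = |⟨+z|-x⟩|² = 1/2.
Joint probability = 1/10 × 1/2 = 0.050.

0.050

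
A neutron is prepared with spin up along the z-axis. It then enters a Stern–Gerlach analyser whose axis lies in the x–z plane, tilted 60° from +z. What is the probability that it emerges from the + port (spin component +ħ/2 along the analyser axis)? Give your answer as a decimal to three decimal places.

0.750

For spin-½, the probability of finding spin-up along an axis at angle θ to the initial spin direction is cos²(θ/2); spin-down is sin²(θ/2).
θ = 60°, so P = cos²(30°) ≈ 0.750.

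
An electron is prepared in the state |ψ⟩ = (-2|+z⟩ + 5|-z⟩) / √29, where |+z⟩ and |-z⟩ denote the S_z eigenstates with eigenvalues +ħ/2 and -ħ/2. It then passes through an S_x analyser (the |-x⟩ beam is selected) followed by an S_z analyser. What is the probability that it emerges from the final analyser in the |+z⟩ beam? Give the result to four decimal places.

0.4224

First analyser (S_x): P(|-x⟩) = |⟨-x|ψ⟩|² = 49/58.
After stage 1 the state is |-x⟩; P(|+z⟩) = |⟨+z|-x⟩|² = 1/2.
Joint probability = 49/58 × 1/2 = 0.4224.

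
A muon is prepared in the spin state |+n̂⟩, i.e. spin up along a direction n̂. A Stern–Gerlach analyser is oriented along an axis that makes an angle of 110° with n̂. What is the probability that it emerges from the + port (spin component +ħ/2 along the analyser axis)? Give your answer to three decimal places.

0.329

For spin-½, the probability of finding spin-up along an axis at angle θ to the initial spin direction is cos²(θ/2); spin-down is sin²(θ/2).
θ = 110°, so P = cos²(55°) ≈ 0.329.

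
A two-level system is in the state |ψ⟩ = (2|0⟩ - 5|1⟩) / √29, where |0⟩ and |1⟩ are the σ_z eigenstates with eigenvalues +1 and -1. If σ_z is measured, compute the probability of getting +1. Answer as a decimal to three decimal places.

0.138

The +1 outcome corresponds to |0⟩. Its amplitude in |ψ⟩ is 2/√29.
P = |2|² / 29 = 4/29.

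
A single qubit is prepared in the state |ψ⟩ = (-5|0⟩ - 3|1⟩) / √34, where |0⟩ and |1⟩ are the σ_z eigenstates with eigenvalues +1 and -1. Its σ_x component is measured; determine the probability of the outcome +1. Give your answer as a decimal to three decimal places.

|+x⟩ = (|0⟩ + |1⟩)/√2, so ⟨+x|ψ⟩ = (-8) / (√2·√34).
P = |-8|² / 68 = 64/68.

0.941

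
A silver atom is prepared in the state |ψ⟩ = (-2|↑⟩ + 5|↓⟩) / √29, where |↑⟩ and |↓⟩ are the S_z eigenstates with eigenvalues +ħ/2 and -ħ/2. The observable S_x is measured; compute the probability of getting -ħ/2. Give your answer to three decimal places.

0.845

|-x⟩ = (|↑⟩ - |↓⟩)/√2, so ⟨-x|ψ⟩ = (-7) / (√2·√29).
P = |-7|² / 58 = 49/58.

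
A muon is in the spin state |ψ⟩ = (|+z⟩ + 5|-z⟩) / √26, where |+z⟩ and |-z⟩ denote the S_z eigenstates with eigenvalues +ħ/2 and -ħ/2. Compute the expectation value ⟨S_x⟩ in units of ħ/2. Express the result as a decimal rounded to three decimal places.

0.385

⟨σ_x⟩ = 2 Re(a* b)/(|a|²+|b|²) with a = 1, b = 5.
a* b = 5, so ⟨σ_x⟩ = 10/26.
⟨S_x⟩ = (ħ/2)·⟨σ_x⟩.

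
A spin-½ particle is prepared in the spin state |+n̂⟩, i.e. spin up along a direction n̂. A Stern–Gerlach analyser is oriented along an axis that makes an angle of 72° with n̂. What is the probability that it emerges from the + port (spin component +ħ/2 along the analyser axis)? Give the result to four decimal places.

For spin-½, the probability of finding spin-up along an axis at angle θ to the initial spin direction is cos²(θ/2); spin-down is sin²(θ/2).
θ = 72°, so P = cos²(36°) ≈ 0.6545.

0.6545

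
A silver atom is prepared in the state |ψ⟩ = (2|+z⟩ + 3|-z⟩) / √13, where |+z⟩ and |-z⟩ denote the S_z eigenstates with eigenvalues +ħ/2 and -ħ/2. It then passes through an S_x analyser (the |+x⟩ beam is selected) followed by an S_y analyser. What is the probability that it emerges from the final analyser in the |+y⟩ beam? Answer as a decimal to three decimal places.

First analyser (S_x): P(|+x⟩) = |⟨+x|ψ⟩|² = 25/26.
After stage 1 the state is |+x⟩; P(|+y⟩) = |⟨+y|+x⟩|² = 1/2.
Joint probability = 25/26 × 1/2 = 0.481.

0.481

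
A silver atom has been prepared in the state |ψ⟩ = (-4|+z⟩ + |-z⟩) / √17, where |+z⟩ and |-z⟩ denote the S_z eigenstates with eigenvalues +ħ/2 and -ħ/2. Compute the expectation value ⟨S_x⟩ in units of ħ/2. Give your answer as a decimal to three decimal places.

-0.471

⟨σ_x⟩ = 2 Re(a* b)/(|a|²+|b|²) with a = -4, b = 1.
a* b = -4, so ⟨σ_x⟩ = -8/17.
⟨S_x⟩ = (ħ/2)·⟨σ_x⟩.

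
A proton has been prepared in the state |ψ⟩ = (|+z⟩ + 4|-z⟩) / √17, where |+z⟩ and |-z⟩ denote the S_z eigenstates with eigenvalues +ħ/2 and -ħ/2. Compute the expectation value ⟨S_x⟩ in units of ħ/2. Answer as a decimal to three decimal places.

⟨σ_x⟩ = 2 Re(a* b)/(|a|²+|b|²) with a = 1, b = 4.
a* b = 4, so ⟨σ_x⟩ = 8/17.
⟨S_x⟩ = (ħ/2)·⟨σ_x⟩.

0.471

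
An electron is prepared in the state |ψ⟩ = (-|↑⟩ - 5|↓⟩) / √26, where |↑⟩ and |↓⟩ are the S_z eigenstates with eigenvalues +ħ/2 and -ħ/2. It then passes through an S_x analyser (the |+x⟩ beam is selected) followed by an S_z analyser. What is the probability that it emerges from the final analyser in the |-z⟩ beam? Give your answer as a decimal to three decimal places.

0.346

First analyser (S_x): P(|+x⟩) = |⟨+x|ψ⟩|² = 36/52.
After stage 1 the state is |+x⟩; P(|-z⟩) = |⟨-z|+x⟩|² = 1/2.
Joint probability = 36/52 × 1/2 = 0.346.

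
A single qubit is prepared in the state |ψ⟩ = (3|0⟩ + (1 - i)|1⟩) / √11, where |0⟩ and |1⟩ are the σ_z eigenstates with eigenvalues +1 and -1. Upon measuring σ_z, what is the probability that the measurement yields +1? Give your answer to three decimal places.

The +1 outcome corresponds to |0⟩. Its amplitude in |ψ⟩ is 3/√11.
P = |3|² / 11 = 9/11.

0.818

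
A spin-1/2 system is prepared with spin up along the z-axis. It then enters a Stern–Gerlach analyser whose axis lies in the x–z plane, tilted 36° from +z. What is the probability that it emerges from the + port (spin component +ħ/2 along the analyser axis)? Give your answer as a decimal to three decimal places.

For spin-½, the probability of finding spin-up along an axis at angle θ to the initial spin direction is cos²(θ/2); spin-down is sin²(θ/2).
θ = 36°, so P = cos²(18°) ≈ 0.905.

0.905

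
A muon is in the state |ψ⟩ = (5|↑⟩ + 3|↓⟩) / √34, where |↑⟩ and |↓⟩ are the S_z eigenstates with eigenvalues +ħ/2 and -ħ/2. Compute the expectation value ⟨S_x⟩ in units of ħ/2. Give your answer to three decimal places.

⟨σ_x⟩ = 2 Re(a* b)/(|a|²+|b|²) with a = 5, b = 3.
a* b = 15, so ⟨σ_x⟩ = 30/34.
⟨S_x⟩ = (ħ/2)·⟨σ_x⟩.

0.882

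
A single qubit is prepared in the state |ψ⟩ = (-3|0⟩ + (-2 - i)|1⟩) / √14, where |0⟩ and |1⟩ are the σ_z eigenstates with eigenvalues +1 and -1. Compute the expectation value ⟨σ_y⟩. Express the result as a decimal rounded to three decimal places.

⟨σ_y⟩ = 2 Im(a* b)/(|a|²+|b|²) with a = -3, b = (-2 - i).
a* b = (6 + 3i), so ⟨σ_y⟩ = 6/14.

0.429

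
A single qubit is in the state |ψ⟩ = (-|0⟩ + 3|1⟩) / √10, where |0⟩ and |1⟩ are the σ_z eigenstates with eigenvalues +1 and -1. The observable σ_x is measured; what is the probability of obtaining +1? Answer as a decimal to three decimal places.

0.200

|+x⟩ = (|0⟩ + |1⟩)/√2, so ⟨+x|ψ⟩ = (2) / (√2·√10).
P = |2|² / 20 = 4/20.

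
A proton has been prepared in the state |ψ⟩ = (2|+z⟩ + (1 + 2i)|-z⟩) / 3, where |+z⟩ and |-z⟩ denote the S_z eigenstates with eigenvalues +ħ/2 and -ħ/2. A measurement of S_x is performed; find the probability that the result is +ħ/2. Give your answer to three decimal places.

|+x⟩ = (|+z⟩ + |-z⟩)/√2, so ⟨+x|ψ⟩ = (3 + 2i) / (√2·3).
P = |3 + 2i|² / 18 = 13/18.

0.722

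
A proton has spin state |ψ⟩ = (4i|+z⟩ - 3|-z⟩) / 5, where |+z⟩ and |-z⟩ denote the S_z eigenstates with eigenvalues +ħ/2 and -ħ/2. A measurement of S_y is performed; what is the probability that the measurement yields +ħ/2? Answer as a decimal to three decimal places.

0.980

|+y⟩ = (|+z⟩ + i|-z⟩)/√2, so ⟨+y|ψ⟩ = (7i) / (√2·5).
P = |7i|² / 50 = 49/50.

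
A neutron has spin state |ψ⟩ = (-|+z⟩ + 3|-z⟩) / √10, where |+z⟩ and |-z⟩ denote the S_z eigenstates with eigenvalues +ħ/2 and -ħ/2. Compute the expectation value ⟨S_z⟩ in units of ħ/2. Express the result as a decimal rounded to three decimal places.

⟨σ_z⟩ = |a|² - |b|² divided by |a|²+|b|², with a, b the |+z⟩, |-z⟩ amplitudes.
= (1 - 9)/10 = -8/10.
⟨S_z⟩ = (ħ/2)·⟨σ_z⟩.

-0.800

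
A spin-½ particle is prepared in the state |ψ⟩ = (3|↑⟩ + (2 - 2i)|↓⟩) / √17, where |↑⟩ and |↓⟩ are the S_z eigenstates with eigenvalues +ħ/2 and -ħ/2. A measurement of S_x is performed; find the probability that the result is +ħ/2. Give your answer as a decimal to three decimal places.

|+x⟩ = (|↑⟩ + |↓⟩)/√2, so ⟨+x|ψ⟩ = (5 - 2i) / (√2·√17).
P = |5 - 2i|² / 34 = 29/34.

0.853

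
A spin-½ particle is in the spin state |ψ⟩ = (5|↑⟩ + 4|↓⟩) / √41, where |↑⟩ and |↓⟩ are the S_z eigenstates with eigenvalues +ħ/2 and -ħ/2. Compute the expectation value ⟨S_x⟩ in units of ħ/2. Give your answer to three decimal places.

0.976

⟨σ_x⟩ = 2 Re(a* b)/(|a|²+|b|²) with a = 5, b = 4.
a* b = 20, so ⟨σ_x⟩ = 40/41.
⟨S_x⟩ = (ħ/2)·⟨σ_x⟩.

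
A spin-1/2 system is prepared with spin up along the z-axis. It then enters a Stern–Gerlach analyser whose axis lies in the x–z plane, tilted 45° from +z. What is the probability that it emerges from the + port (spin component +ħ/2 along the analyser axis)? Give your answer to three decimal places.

0.854

For spin-½, the probability of finding spin-up along an axis at angle θ to the initial spin direction is cos²(θ/2); spin-down is sin²(θ/2).
θ = 45°, so P = cos²(22.5°) ≈ 0.854.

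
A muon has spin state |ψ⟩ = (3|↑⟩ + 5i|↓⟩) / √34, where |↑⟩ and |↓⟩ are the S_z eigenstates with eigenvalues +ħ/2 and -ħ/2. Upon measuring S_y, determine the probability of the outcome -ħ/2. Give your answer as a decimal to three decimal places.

|-y⟩ = (|↑⟩ - i|↓⟩)/√2, so ⟨-y|ψ⟩ = (-2) / (√2·√34).
P = |-2|² / 68 = 4/68.

0.059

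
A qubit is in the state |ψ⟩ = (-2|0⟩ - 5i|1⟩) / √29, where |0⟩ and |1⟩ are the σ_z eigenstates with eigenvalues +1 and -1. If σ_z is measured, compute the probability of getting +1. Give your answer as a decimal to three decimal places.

The +1 outcome corresponds to |0⟩. Its amplitude in |ψ⟩ is -2/√29.
P = |-2|² / 29 = 4/29.

0.138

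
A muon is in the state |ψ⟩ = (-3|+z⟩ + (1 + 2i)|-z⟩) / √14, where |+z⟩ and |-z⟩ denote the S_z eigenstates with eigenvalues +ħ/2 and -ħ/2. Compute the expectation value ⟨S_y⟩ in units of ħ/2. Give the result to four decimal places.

⟨σ_y⟩ = 2 Im(a* b)/(|a|²+|b|²) with a = -3, b = (1 + 2i).
a* b = (-3 - 6i), so ⟨σ_y⟩ = -12/14.
⟨S_y⟩ = (ħ/2)·⟨σ_y⟩.

-0.8571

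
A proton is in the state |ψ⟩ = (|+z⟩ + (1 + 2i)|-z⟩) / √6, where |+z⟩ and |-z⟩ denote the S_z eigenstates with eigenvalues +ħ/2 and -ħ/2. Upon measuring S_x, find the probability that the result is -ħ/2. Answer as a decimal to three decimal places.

|-x⟩ = (|+z⟩ - |-z⟩)/√2, so ⟨-x|ψ⟩ = (-2i) / (√2·√6).
P = |-2i|² / 12 = 4/12.

0.333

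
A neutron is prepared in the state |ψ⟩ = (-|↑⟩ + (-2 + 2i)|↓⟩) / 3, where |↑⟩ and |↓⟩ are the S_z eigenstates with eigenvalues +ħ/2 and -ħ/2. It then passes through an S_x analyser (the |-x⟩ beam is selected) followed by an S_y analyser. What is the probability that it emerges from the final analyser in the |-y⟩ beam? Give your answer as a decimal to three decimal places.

First analyser (S_x): P(|-x⟩) = |⟨-x|ψ⟩|² = 5/18.
After stage 1 the state is |-x⟩; P(|-y⟩) = |⟨-y|-x⟩|² = 1/2.
Joint probability = 5/18 × 1/2 = 0.139.

0.139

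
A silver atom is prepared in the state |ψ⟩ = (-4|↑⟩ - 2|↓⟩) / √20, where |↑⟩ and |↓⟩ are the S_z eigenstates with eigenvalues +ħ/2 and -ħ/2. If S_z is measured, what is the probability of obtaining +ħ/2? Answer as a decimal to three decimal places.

0.800

The +ħ/2 outcome corresponds to |↑⟩. Its amplitude in |ψ⟩ is -4/√20.
P = |-4|² / 20 = 16/20.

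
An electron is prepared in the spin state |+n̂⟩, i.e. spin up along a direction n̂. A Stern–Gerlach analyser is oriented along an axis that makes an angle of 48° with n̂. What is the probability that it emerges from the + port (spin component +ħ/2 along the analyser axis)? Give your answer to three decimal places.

0.835

For spin-½, the probability of finding spin-up along an axis at angle θ to the initial spin direction is cos²(θ/2); spin-down is sin²(θ/2).
θ = 48°, so P = cos²(24°) ≈ 0.835.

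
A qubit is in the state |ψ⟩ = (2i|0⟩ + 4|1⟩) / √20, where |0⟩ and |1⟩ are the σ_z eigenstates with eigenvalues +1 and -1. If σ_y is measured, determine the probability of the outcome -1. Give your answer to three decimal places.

0.900

|-y⟩ = (|0⟩ - i|1⟩)/√2, so ⟨-y|ψ⟩ = (6i) / (√2·√20).
P = |6i|² / 40 = 36/40.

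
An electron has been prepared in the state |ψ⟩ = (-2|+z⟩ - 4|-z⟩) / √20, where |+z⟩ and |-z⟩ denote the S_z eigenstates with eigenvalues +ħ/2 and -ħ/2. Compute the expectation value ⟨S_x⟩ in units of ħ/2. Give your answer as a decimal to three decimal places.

⟨σ_x⟩ = 2 Re(a* b)/(|a|²+|b|²) with a = -2, b = -4.
a* b = 8, so ⟨σ_x⟩ = 16/20.
⟨S_x⟩ = (ħ/2)·⟨σ_x⟩.

0.800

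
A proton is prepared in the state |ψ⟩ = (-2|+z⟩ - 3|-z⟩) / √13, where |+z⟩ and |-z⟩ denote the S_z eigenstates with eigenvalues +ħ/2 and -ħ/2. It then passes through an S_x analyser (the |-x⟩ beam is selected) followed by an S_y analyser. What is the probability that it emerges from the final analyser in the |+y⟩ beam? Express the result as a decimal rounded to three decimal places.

First analyser (S_x): P(|-x⟩) = |⟨-x|ψ⟩|² = 1/26.
After stage 1 the state is |-x⟩; P(|+y⟩) = |⟨+y|-x⟩|² = 1/2.
Joint probability = 1/26 × 1/2 = 0.019.

0.019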